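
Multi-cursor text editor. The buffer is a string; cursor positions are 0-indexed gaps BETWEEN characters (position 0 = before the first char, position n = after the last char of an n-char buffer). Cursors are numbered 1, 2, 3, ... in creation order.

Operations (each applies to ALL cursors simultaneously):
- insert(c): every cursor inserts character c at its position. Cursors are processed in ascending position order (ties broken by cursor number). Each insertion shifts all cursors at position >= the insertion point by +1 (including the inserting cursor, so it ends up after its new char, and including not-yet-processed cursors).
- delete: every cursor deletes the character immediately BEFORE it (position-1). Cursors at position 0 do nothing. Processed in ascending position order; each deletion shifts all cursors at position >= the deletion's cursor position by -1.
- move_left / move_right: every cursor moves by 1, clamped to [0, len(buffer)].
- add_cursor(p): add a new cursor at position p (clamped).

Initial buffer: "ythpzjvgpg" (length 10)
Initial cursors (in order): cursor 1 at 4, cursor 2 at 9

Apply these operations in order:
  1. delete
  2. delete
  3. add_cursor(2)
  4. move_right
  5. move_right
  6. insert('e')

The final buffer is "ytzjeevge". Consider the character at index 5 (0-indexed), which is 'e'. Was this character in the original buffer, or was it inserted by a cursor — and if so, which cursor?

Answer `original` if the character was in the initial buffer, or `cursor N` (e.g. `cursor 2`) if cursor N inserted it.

After op 1 (delete): buffer="ythzjvgg" (len 8), cursors c1@3 c2@7, authorship ........
After op 2 (delete): buffer="ytzjvg" (len 6), cursors c1@2 c2@5, authorship ......
After op 3 (add_cursor(2)): buffer="ytzjvg" (len 6), cursors c1@2 c3@2 c2@5, authorship ......
After op 4 (move_right): buffer="ytzjvg" (len 6), cursors c1@3 c3@3 c2@6, authorship ......
After op 5 (move_right): buffer="ytzjvg" (len 6), cursors c1@4 c3@4 c2@6, authorship ......
After op 6 (insert('e')): buffer="ytzjeevge" (len 9), cursors c1@6 c3@6 c2@9, authorship ....13..2
Authorship (.=original, N=cursor N): . . . . 1 3 . . 2
Index 5: author = 3

Answer: cursor 3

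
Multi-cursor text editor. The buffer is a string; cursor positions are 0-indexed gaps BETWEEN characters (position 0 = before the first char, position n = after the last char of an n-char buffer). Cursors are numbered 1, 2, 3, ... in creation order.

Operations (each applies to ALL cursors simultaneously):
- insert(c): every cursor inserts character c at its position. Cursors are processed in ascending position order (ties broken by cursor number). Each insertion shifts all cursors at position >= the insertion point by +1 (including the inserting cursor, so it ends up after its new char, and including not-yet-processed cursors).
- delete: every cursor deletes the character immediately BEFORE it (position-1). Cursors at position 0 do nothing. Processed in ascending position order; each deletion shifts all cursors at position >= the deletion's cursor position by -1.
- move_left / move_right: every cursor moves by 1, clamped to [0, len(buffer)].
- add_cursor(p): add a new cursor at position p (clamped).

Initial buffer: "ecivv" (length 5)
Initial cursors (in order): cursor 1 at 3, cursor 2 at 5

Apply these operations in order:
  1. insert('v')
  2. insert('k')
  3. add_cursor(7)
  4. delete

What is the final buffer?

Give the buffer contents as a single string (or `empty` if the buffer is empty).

Answer: ecivvv

Derivation:
After op 1 (insert('v')): buffer="ecivvvv" (len 7), cursors c1@4 c2@7, authorship ...1..2
After op 2 (insert('k')): buffer="ecivkvvvk" (len 9), cursors c1@5 c2@9, authorship ...11..22
After op 3 (add_cursor(7)): buffer="ecivkvvvk" (len 9), cursors c1@5 c3@7 c2@9, authorship ...11..22
After op 4 (delete): buffer="ecivvv" (len 6), cursors c1@4 c3@5 c2@6, authorship ...1.2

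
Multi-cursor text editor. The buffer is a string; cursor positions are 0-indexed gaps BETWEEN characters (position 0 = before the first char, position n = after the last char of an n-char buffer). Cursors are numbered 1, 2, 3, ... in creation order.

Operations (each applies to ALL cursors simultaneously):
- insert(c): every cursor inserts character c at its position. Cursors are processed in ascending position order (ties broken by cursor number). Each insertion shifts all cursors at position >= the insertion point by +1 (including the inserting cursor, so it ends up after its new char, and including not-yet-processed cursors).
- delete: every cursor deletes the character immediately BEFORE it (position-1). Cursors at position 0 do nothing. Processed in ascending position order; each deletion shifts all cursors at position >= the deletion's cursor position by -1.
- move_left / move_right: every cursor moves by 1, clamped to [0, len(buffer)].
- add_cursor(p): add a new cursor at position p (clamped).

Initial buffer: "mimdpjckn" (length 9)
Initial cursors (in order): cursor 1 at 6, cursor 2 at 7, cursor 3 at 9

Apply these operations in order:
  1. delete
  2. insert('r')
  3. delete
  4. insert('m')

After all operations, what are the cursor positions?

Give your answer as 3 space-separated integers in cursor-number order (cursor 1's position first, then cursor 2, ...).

After op 1 (delete): buffer="mimdpk" (len 6), cursors c1@5 c2@5 c3@6, authorship ......
After op 2 (insert('r')): buffer="mimdprrkr" (len 9), cursors c1@7 c2@7 c3@9, authorship .....12.3
After op 3 (delete): buffer="mimdpk" (len 6), cursors c1@5 c2@5 c3@6, authorship ......
After op 4 (insert('m')): buffer="mimdpmmkm" (len 9), cursors c1@7 c2@7 c3@9, authorship .....12.3

Answer: 7 7 9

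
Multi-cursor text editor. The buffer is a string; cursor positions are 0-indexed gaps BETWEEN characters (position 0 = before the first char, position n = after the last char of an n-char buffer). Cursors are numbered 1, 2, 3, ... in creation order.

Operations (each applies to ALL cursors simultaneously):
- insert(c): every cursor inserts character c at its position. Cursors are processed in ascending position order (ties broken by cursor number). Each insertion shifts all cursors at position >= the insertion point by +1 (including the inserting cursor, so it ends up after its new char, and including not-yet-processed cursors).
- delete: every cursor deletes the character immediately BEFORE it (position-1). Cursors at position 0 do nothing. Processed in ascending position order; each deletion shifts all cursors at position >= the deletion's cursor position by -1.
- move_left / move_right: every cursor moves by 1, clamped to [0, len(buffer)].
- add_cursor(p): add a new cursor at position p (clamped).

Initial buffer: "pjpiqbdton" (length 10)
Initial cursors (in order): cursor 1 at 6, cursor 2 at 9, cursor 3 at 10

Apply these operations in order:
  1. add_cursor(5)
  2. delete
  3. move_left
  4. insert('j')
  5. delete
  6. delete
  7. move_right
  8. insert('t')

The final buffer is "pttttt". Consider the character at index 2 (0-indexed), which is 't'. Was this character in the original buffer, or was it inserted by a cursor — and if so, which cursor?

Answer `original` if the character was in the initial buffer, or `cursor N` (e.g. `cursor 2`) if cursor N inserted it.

After op 1 (add_cursor(5)): buffer="pjpiqbdton" (len 10), cursors c4@5 c1@6 c2@9 c3@10, authorship ..........
After op 2 (delete): buffer="pjpidt" (len 6), cursors c1@4 c4@4 c2@6 c3@6, authorship ......
After op 3 (move_left): buffer="pjpidt" (len 6), cursors c1@3 c4@3 c2@5 c3@5, authorship ......
After op 4 (insert('j')): buffer="pjpjjidjjt" (len 10), cursors c1@5 c4@5 c2@9 c3@9, authorship ...14..23.
After op 5 (delete): buffer="pjpidt" (len 6), cursors c1@3 c4@3 c2@5 c3@5, authorship ......
After op 6 (delete): buffer="pt" (len 2), cursors c1@1 c2@1 c3@1 c4@1, authorship ..
After op 7 (move_right): buffer="pt" (len 2), cursors c1@2 c2@2 c3@2 c4@2, authorship ..
After op 8 (insert('t')): buffer="pttttt" (len 6), cursors c1@6 c2@6 c3@6 c4@6, authorship ..1234
Authorship (.=original, N=cursor N): . . 1 2 3 4
Index 2: author = 1

Answer: cursor 1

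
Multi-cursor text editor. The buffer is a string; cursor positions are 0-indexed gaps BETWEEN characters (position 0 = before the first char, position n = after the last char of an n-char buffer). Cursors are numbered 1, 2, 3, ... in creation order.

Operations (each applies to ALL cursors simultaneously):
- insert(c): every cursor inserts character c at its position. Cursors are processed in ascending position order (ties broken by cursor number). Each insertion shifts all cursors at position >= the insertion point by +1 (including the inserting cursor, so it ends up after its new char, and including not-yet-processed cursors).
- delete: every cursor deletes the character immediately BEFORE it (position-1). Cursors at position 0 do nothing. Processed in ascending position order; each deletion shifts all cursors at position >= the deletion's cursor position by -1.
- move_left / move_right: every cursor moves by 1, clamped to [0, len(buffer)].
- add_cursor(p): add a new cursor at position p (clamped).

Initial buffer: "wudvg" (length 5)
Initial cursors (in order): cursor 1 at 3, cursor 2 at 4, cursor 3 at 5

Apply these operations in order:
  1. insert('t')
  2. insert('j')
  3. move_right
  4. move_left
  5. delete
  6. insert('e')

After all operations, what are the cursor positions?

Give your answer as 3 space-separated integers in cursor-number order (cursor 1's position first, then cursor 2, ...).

After op 1 (insert('t')): buffer="wudtvtgt" (len 8), cursors c1@4 c2@6 c3@8, authorship ...1.2.3
After op 2 (insert('j')): buffer="wudtjvtjgtj" (len 11), cursors c1@5 c2@8 c3@11, authorship ...11.22.33
After op 3 (move_right): buffer="wudtjvtjgtj" (len 11), cursors c1@6 c2@9 c3@11, authorship ...11.22.33
After op 4 (move_left): buffer="wudtjvtjgtj" (len 11), cursors c1@5 c2@8 c3@10, authorship ...11.22.33
After op 5 (delete): buffer="wudtvtgj" (len 8), cursors c1@4 c2@6 c3@7, authorship ...1.2.3
After op 6 (insert('e')): buffer="wudtevtegej" (len 11), cursors c1@5 c2@8 c3@10, authorship ...11.22.33

Answer: 5 8 10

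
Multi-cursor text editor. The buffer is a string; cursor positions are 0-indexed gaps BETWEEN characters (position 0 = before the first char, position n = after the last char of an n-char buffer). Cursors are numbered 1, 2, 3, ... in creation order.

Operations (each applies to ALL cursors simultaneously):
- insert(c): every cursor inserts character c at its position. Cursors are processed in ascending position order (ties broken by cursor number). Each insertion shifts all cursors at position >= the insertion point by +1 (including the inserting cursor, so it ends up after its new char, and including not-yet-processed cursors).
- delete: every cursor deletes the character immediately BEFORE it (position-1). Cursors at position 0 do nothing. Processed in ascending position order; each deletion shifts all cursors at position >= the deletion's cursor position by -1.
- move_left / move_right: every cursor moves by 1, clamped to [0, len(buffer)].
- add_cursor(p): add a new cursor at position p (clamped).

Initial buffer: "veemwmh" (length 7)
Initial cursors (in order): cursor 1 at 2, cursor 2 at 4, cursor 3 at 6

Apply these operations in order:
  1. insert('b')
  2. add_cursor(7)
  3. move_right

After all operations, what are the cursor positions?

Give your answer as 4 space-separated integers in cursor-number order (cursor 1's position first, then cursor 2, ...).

After op 1 (insert('b')): buffer="vebembwmbh" (len 10), cursors c1@3 c2@6 c3@9, authorship ..1..2..3.
After op 2 (add_cursor(7)): buffer="vebembwmbh" (len 10), cursors c1@3 c2@6 c4@7 c3@9, authorship ..1..2..3.
After op 3 (move_right): buffer="vebembwmbh" (len 10), cursors c1@4 c2@7 c4@8 c3@10, authorship ..1..2..3.

Answer: 4 7 10 8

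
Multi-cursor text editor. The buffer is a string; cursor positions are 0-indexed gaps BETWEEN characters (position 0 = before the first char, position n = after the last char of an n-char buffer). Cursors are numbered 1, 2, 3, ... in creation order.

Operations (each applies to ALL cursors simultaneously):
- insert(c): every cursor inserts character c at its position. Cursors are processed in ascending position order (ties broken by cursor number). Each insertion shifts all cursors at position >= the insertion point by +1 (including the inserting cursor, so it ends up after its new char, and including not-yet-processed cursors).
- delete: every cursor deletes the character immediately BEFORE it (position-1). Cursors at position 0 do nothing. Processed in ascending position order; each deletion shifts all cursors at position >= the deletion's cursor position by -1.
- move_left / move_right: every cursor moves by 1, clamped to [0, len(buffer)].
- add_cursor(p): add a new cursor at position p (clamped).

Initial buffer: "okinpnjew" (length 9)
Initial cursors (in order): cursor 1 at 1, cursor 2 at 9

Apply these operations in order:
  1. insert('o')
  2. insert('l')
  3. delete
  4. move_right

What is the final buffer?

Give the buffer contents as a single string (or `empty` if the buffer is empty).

After op 1 (insert('o')): buffer="ookinpnjewo" (len 11), cursors c1@2 c2@11, authorship .1........2
After op 2 (insert('l')): buffer="oolkinpnjewol" (len 13), cursors c1@3 c2@13, authorship .11........22
After op 3 (delete): buffer="ookinpnjewo" (len 11), cursors c1@2 c2@11, authorship .1........2
After op 4 (move_right): buffer="ookinpnjewo" (len 11), cursors c1@3 c2@11, authorship .1........2

Answer: ookinpnjewo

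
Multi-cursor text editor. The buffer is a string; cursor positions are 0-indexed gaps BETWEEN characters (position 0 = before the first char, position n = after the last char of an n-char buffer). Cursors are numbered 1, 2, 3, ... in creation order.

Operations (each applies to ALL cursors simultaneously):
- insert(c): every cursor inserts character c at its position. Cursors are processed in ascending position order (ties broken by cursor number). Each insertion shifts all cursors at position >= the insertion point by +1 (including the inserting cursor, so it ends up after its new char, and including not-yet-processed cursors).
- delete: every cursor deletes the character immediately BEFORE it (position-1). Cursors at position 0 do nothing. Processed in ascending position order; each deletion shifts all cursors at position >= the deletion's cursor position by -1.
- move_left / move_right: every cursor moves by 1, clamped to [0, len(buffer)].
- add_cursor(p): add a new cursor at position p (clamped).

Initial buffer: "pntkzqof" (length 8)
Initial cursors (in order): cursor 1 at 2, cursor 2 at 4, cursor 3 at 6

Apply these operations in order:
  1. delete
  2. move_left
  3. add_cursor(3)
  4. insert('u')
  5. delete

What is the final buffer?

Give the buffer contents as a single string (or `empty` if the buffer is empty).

Answer: ptzof

Derivation:
After op 1 (delete): buffer="ptzof" (len 5), cursors c1@1 c2@2 c3@3, authorship .....
After op 2 (move_left): buffer="ptzof" (len 5), cursors c1@0 c2@1 c3@2, authorship .....
After op 3 (add_cursor(3)): buffer="ptzof" (len 5), cursors c1@0 c2@1 c3@2 c4@3, authorship .....
After op 4 (insert('u')): buffer="uputuzuof" (len 9), cursors c1@1 c2@3 c3@5 c4@7, authorship 1.2.3.4..
After op 5 (delete): buffer="ptzof" (len 5), cursors c1@0 c2@1 c3@2 c4@3, authorship .....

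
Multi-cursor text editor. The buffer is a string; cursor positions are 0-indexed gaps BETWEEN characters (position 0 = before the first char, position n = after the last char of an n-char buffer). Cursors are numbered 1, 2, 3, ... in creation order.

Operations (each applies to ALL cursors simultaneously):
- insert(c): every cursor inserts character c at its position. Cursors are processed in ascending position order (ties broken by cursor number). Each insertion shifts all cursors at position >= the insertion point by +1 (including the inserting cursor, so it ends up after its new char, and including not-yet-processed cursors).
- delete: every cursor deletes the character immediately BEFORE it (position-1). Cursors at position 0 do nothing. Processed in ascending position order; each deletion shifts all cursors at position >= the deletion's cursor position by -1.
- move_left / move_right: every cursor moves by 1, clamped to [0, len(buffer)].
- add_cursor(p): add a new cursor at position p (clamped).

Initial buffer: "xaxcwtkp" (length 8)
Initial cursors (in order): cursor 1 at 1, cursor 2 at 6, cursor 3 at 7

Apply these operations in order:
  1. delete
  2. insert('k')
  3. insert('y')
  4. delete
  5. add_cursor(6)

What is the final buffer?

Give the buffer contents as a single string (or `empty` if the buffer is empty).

After op 1 (delete): buffer="axcwp" (len 5), cursors c1@0 c2@4 c3@4, authorship .....
After op 2 (insert('k')): buffer="kaxcwkkp" (len 8), cursors c1@1 c2@7 c3@7, authorship 1....23.
After op 3 (insert('y')): buffer="kyaxcwkkyyp" (len 11), cursors c1@2 c2@10 c3@10, authorship 11....2323.
After op 4 (delete): buffer="kaxcwkkp" (len 8), cursors c1@1 c2@7 c3@7, authorship 1....23.
After op 5 (add_cursor(6)): buffer="kaxcwkkp" (len 8), cursors c1@1 c4@6 c2@7 c3@7, authorship 1....23.

Answer: kaxcwkkp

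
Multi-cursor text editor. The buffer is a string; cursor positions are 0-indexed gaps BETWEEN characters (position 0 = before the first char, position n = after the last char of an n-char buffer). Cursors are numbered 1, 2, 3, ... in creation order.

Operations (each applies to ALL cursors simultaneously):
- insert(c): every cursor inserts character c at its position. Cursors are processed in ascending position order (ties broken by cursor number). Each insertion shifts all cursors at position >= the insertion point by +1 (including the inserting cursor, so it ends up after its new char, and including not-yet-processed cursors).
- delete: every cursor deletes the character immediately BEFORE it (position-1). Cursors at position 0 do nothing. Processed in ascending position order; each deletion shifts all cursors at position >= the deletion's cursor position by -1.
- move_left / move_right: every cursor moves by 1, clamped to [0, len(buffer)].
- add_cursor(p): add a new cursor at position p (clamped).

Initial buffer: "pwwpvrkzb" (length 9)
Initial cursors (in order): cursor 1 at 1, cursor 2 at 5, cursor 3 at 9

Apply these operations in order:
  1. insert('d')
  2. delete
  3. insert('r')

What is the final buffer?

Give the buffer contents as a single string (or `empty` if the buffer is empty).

Answer: prwwpvrrkzbr

Derivation:
After op 1 (insert('d')): buffer="pdwwpvdrkzbd" (len 12), cursors c1@2 c2@7 c3@12, authorship .1....2....3
After op 2 (delete): buffer="pwwpvrkzb" (len 9), cursors c1@1 c2@5 c3@9, authorship .........
After op 3 (insert('r')): buffer="prwwpvrrkzbr" (len 12), cursors c1@2 c2@7 c3@12, authorship .1....2....3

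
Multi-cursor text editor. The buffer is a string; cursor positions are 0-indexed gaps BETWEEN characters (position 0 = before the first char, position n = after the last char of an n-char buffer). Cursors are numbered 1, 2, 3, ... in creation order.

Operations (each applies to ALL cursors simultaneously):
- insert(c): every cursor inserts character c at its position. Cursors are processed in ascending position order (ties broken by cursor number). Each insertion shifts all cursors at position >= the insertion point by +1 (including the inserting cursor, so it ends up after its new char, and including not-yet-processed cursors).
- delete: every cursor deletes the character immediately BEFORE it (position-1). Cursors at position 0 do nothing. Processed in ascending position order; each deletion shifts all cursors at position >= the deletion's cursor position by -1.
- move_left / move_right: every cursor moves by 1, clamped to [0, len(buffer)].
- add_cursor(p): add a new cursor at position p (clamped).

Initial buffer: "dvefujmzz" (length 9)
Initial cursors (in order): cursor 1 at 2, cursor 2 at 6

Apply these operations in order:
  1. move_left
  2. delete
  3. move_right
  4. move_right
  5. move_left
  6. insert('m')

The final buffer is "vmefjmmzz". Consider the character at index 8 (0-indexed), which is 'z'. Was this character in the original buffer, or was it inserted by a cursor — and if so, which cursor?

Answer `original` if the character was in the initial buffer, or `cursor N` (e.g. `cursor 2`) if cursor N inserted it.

After op 1 (move_left): buffer="dvefujmzz" (len 9), cursors c1@1 c2@5, authorship .........
After op 2 (delete): buffer="vefjmzz" (len 7), cursors c1@0 c2@3, authorship .......
After op 3 (move_right): buffer="vefjmzz" (len 7), cursors c1@1 c2@4, authorship .......
After op 4 (move_right): buffer="vefjmzz" (len 7), cursors c1@2 c2@5, authorship .......
After op 5 (move_left): buffer="vefjmzz" (len 7), cursors c1@1 c2@4, authorship .......
After op 6 (insert('m')): buffer="vmefjmmzz" (len 9), cursors c1@2 c2@6, authorship .1...2...
Authorship (.=original, N=cursor N): . 1 . . . 2 . . .
Index 8: author = original

Answer: original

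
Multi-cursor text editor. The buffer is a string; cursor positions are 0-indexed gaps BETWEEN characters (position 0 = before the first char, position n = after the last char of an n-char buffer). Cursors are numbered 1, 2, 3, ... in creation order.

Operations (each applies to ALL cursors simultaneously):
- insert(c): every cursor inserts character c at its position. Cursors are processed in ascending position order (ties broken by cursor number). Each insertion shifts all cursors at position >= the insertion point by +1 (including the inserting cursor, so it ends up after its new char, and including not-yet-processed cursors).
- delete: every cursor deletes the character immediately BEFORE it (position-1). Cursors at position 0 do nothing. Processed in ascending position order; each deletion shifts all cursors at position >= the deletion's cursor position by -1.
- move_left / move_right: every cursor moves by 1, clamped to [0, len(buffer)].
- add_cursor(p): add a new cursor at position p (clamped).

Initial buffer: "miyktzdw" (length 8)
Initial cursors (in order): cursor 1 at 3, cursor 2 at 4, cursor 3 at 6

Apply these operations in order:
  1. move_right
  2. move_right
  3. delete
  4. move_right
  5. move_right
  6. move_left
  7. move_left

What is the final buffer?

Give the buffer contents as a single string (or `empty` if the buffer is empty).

Answer: miykd

Derivation:
After op 1 (move_right): buffer="miyktzdw" (len 8), cursors c1@4 c2@5 c3@7, authorship ........
After op 2 (move_right): buffer="miyktzdw" (len 8), cursors c1@5 c2@6 c3@8, authorship ........
After op 3 (delete): buffer="miykd" (len 5), cursors c1@4 c2@4 c3@5, authorship .....
After op 4 (move_right): buffer="miykd" (len 5), cursors c1@5 c2@5 c3@5, authorship .....
After op 5 (move_right): buffer="miykd" (len 5), cursors c1@5 c2@5 c3@5, authorship .....
After op 6 (move_left): buffer="miykd" (len 5), cursors c1@4 c2@4 c3@4, authorship .....
After op 7 (move_left): buffer="miykd" (len 5), cursors c1@3 c2@3 c3@3, authorship .....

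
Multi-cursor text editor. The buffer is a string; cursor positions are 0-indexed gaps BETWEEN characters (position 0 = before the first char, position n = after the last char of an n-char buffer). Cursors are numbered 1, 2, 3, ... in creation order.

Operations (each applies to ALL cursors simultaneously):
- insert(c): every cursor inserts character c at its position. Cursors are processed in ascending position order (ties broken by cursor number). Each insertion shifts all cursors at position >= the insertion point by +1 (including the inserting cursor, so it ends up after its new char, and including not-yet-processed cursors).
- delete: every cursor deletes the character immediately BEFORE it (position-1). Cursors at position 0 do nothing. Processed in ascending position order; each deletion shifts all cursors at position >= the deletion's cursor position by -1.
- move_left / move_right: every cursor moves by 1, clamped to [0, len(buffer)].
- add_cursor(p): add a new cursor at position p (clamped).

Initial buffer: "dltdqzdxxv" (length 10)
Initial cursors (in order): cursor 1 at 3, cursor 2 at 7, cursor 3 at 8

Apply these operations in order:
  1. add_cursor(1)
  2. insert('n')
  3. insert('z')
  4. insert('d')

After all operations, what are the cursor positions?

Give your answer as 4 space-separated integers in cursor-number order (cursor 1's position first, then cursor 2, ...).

Answer: 9 16 20 4

Derivation:
After op 1 (add_cursor(1)): buffer="dltdqzdxxv" (len 10), cursors c4@1 c1@3 c2@7 c3@8, authorship ..........
After op 2 (insert('n')): buffer="dnltndqzdnxnxv" (len 14), cursors c4@2 c1@5 c2@10 c3@12, authorship .4..1....2.3..
After op 3 (insert('z')): buffer="dnzltnzdqzdnzxnzxv" (len 18), cursors c4@3 c1@7 c2@13 c3@16, authorship .44..11....22.33..
After op 4 (insert('d')): buffer="dnzdltnzddqzdnzdxnzdxv" (len 22), cursors c4@4 c1@9 c2@16 c3@20, authorship .444..111....222.333..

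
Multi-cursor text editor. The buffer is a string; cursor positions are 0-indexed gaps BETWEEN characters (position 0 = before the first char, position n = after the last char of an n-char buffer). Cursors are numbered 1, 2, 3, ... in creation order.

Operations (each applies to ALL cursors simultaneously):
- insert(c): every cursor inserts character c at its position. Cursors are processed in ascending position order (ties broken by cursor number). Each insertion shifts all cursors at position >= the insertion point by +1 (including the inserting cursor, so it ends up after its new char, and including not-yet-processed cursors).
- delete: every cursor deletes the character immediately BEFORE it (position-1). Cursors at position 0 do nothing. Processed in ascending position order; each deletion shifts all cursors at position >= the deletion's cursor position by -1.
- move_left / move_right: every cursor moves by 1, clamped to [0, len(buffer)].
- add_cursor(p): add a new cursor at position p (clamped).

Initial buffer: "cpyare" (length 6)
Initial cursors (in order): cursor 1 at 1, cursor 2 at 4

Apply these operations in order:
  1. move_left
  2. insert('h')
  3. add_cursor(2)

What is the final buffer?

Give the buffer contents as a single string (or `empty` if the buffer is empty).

Answer: hcpyhare

Derivation:
After op 1 (move_left): buffer="cpyare" (len 6), cursors c1@0 c2@3, authorship ......
After op 2 (insert('h')): buffer="hcpyhare" (len 8), cursors c1@1 c2@5, authorship 1...2...
After op 3 (add_cursor(2)): buffer="hcpyhare" (len 8), cursors c1@1 c3@2 c2@5, authorship 1...2...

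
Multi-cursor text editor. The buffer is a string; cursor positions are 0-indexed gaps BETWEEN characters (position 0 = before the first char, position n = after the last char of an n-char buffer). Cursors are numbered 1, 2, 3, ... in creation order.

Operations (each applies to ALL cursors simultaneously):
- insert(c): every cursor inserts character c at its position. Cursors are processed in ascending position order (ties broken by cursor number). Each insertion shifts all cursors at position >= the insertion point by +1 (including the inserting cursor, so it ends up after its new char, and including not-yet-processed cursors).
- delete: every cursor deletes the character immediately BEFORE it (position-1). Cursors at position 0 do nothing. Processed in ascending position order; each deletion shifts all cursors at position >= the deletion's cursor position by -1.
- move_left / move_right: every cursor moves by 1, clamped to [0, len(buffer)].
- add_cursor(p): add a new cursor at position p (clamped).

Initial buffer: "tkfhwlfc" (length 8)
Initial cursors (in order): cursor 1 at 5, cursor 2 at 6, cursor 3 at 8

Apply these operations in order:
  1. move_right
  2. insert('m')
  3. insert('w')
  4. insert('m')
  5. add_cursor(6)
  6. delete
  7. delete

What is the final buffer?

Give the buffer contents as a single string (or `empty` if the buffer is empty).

After op 1 (move_right): buffer="tkfhwlfc" (len 8), cursors c1@6 c2@7 c3@8, authorship ........
After op 2 (insert('m')): buffer="tkfhwlmfmcm" (len 11), cursors c1@7 c2@9 c3@11, authorship ......1.2.3
After op 3 (insert('w')): buffer="tkfhwlmwfmwcmw" (len 14), cursors c1@8 c2@11 c3@14, authorship ......11.22.33
After op 4 (insert('m')): buffer="tkfhwlmwmfmwmcmwm" (len 17), cursors c1@9 c2@13 c3@17, authorship ......111.222.333
After op 5 (add_cursor(6)): buffer="tkfhwlmwmfmwmcmwm" (len 17), cursors c4@6 c1@9 c2@13 c3@17, authorship ......111.222.333
After op 6 (delete): buffer="tkfhwmwfmwcmw" (len 13), cursors c4@5 c1@7 c2@10 c3@13, authorship .....11.22.33
After op 7 (delete): buffer="tkfhmfmcm" (len 9), cursors c4@4 c1@5 c2@7 c3@9, authorship ....1.2.3

Answer: tkfhmfmcm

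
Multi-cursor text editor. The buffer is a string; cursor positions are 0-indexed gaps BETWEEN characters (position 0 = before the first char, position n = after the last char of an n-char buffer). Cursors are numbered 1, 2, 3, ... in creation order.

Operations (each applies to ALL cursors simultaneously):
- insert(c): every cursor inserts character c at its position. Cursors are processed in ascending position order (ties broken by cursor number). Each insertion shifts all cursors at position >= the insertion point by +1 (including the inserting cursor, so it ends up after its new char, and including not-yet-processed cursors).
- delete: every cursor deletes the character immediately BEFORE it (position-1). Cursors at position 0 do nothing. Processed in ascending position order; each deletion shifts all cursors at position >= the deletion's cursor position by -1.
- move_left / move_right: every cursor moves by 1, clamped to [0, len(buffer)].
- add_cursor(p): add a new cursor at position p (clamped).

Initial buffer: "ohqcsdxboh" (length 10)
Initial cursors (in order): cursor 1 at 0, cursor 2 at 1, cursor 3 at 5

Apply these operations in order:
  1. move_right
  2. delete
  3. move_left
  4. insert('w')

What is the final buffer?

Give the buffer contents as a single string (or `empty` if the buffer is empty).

Answer: wwqcwsxboh

Derivation:
After op 1 (move_right): buffer="ohqcsdxboh" (len 10), cursors c1@1 c2@2 c3@6, authorship ..........
After op 2 (delete): buffer="qcsxboh" (len 7), cursors c1@0 c2@0 c3@3, authorship .......
After op 3 (move_left): buffer="qcsxboh" (len 7), cursors c1@0 c2@0 c3@2, authorship .......
After op 4 (insert('w')): buffer="wwqcwsxboh" (len 10), cursors c1@2 c2@2 c3@5, authorship 12..3.....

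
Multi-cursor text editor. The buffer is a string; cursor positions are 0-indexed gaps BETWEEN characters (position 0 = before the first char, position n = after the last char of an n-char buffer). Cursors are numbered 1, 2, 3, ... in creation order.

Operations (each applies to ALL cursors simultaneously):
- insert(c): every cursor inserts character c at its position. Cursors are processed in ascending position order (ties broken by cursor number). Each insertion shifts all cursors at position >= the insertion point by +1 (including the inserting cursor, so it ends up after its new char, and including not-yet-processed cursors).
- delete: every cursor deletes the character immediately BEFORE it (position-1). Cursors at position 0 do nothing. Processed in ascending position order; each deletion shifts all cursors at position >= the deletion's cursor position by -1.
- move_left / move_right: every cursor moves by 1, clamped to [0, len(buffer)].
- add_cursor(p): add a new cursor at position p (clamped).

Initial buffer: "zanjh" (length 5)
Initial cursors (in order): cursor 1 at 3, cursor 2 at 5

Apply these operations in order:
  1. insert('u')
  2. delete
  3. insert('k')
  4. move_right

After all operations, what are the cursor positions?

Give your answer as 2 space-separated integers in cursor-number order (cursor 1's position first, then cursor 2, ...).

After op 1 (insert('u')): buffer="zanujhu" (len 7), cursors c1@4 c2@7, authorship ...1..2
After op 2 (delete): buffer="zanjh" (len 5), cursors c1@3 c2@5, authorship .....
After op 3 (insert('k')): buffer="zankjhk" (len 7), cursors c1@4 c2@7, authorship ...1..2
After op 4 (move_right): buffer="zankjhk" (len 7), cursors c1@5 c2@7, authorship ...1..2

Answer: 5 7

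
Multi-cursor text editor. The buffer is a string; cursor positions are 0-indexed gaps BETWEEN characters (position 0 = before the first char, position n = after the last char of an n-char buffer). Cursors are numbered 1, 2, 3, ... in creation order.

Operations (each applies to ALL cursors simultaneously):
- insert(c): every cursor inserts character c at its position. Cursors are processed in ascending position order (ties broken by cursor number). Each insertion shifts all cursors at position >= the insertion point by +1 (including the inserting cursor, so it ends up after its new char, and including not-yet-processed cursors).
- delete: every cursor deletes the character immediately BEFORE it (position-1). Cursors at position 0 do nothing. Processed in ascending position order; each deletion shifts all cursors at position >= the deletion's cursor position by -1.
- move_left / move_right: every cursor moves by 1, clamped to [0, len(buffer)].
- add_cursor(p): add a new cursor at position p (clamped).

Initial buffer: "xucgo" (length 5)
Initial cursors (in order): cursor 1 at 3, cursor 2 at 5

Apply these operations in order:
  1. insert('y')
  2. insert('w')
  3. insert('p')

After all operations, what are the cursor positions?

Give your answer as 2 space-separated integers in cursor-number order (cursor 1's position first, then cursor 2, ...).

After op 1 (insert('y')): buffer="xucygoy" (len 7), cursors c1@4 c2@7, authorship ...1..2
After op 2 (insert('w')): buffer="xucywgoyw" (len 9), cursors c1@5 c2@9, authorship ...11..22
After op 3 (insert('p')): buffer="xucywpgoywp" (len 11), cursors c1@6 c2@11, authorship ...111..222

Answer: 6 11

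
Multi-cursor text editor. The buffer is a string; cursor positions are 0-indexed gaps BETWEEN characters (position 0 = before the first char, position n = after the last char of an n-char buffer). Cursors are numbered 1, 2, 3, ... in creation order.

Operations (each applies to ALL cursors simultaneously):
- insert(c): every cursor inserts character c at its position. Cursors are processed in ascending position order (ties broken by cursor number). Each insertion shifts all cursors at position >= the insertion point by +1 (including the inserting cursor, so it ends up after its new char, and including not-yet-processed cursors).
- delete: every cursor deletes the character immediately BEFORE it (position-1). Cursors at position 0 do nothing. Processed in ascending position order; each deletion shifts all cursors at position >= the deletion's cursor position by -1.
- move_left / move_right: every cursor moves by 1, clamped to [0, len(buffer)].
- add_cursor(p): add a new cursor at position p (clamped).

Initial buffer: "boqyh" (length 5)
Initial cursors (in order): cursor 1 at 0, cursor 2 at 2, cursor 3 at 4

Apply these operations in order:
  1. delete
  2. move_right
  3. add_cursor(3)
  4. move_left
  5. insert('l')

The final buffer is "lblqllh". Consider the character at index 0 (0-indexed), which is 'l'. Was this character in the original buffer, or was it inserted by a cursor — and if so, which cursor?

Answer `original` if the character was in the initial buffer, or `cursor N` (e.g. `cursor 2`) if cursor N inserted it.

After op 1 (delete): buffer="bqh" (len 3), cursors c1@0 c2@1 c3@2, authorship ...
After op 2 (move_right): buffer="bqh" (len 3), cursors c1@1 c2@2 c3@3, authorship ...
After op 3 (add_cursor(3)): buffer="bqh" (len 3), cursors c1@1 c2@2 c3@3 c4@3, authorship ...
After op 4 (move_left): buffer="bqh" (len 3), cursors c1@0 c2@1 c3@2 c4@2, authorship ...
After op 5 (insert('l')): buffer="lblqllh" (len 7), cursors c1@1 c2@3 c3@6 c4@6, authorship 1.2.34.
Authorship (.=original, N=cursor N): 1 . 2 . 3 4 .
Index 0: author = 1

Answer: cursor 1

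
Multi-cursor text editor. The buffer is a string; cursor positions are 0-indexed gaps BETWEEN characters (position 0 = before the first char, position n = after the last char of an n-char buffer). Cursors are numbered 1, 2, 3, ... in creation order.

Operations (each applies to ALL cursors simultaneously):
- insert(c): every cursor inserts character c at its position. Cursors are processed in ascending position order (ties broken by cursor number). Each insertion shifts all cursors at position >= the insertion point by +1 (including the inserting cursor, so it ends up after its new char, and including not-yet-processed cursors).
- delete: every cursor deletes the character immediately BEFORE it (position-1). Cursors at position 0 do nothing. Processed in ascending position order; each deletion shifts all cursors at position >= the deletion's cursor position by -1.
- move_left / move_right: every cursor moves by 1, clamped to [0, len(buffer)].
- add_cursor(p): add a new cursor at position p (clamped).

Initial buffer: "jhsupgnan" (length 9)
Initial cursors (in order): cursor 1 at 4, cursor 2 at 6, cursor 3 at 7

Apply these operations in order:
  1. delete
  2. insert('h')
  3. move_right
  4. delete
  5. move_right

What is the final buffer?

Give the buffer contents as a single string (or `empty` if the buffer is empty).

Answer: jhshhn

Derivation:
After op 1 (delete): buffer="jhspan" (len 6), cursors c1@3 c2@4 c3@4, authorship ......
After op 2 (insert('h')): buffer="jhshphhan" (len 9), cursors c1@4 c2@7 c3@7, authorship ...1.23..
After op 3 (move_right): buffer="jhshphhan" (len 9), cursors c1@5 c2@8 c3@8, authorship ...1.23..
After op 4 (delete): buffer="jhshhn" (len 6), cursors c1@4 c2@5 c3@5, authorship ...12.
After op 5 (move_right): buffer="jhshhn" (len 6), cursors c1@5 c2@6 c3@6, authorship ...12.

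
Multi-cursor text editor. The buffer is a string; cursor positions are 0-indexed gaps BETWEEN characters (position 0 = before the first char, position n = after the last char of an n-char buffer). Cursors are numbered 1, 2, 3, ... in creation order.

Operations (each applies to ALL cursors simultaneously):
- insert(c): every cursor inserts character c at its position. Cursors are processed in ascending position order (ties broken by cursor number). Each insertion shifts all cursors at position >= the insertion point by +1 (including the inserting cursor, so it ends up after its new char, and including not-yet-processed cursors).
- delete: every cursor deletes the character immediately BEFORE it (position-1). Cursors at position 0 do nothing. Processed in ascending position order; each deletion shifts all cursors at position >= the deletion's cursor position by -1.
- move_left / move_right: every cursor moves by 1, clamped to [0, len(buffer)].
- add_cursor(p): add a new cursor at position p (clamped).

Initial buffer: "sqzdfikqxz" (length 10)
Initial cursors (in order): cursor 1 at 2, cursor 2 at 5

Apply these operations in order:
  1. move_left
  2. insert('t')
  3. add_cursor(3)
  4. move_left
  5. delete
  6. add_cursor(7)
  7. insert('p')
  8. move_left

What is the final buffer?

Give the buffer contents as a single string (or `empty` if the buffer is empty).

After op 1 (move_left): buffer="sqzdfikqxz" (len 10), cursors c1@1 c2@4, authorship ..........
After op 2 (insert('t')): buffer="stqzdtfikqxz" (len 12), cursors c1@2 c2@6, authorship .1...2......
After op 3 (add_cursor(3)): buffer="stqzdtfikqxz" (len 12), cursors c1@2 c3@3 c2@6, authorship .1...2......
After op 4 (move_left): buffer="stqzdtfikqxz" (len 12), cursors c1@1 c3@2 c2@5, authorship .1...2......
After op 5 (delete): buffer="qztfikqxz" (len 9), cursors c1@0 c3@0 c2@2, authorship ..2......
After op 6 (add_cursor(7)): buffer="qztfikqxz" (len 9), cursors c1@0 c3@0 c2@2 c4@7, authorship ..2......
After op 7 (insert('p')): buffer="ppqzptfikqpxz" (len 13), cursors c1@2 c3@2 c2@5 c4@11, authorship 13..22....4..
After op 8 (move_left): buffer="ppqzptfikqpxz" (len 13), cursors c1@1 c3@1 c2@4 c4@10, authorship 13..22....4..

Answer: ppqzptfikqpxz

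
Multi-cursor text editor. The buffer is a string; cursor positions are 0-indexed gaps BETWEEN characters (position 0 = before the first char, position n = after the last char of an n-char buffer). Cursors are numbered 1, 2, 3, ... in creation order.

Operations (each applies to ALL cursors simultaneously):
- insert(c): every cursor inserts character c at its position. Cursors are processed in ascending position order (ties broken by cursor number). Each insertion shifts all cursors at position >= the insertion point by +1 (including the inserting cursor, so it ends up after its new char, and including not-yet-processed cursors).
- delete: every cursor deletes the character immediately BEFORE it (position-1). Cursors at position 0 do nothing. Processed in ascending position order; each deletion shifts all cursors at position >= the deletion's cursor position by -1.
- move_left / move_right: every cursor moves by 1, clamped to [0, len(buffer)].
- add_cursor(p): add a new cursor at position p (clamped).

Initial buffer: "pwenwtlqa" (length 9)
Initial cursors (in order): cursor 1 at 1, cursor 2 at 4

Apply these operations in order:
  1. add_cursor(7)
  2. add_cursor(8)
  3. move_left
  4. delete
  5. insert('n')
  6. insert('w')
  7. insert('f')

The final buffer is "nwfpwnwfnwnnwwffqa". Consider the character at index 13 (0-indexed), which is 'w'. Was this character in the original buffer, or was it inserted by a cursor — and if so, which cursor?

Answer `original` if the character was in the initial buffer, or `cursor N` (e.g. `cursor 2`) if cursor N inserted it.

After op 1 (add_cursor(7)): buffer="pwenwtlqa" (len 9), cursors c1@1 c2@4 c3@7, authorship .........
After op 2 (add_cursor(8)): buffer="pwenwtlqa" (len 9), cursors c1@1 c2@4 c3@7 c4@8, authorship .........
After op 3 (move_left): buffer="pwenwtlqa" (len 9), cursors c1@0 c2@3 c3@6 c4@7, authorship .........
After op 4 (delete): buffer="pwnwqa" (len 6), cursors c1@0 c2@2 c3@4 c4@4, authorship ......
After op 5 (insert('n')): buffer="npwnnwnnqa" (len 10), cursors c1@1 c2@4 c3@8 c4@8, authorship 1..2..34..
After op 6 (insert('w')): buffer="nwpwnwnwnnwwqa" (len 14), cursors c1@2 c2@6 c3@12 c4@12, authorship 11..22..3434..
After op 7 (insert('f')): buffer="nwfpwnwfnwnnwwffqa" (len 18), cursors c1@3 c2@8 c3@16 c4@16, authorship 111..222..343434..
Authorship (.=original, N=cursor N): 1 1 1 . . 2 2 2 . . 3 4 3 4 3 4 . .
Index 13: author = 4

Answer: cursor 4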